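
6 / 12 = 1 / 2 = 0.50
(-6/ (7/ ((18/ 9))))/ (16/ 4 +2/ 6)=-36/ 91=-0.40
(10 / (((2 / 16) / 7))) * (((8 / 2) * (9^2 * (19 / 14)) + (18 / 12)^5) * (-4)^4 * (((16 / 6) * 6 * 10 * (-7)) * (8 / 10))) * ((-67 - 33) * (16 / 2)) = 45965574144000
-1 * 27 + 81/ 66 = -567/ 22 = -25.77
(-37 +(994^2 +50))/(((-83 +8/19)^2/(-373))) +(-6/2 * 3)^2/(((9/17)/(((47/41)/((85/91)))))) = -27179210643212/504661005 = -53856.37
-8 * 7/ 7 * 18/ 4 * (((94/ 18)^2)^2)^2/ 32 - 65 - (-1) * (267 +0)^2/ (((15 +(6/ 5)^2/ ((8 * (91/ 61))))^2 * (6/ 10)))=-12513741421786544660449/ 20123767690318728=-621838.89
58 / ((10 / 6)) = 174 / 5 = 34.80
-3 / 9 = -1 / 3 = -0.33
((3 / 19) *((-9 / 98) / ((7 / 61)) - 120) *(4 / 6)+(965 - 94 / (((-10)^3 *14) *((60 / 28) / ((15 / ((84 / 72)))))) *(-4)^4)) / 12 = 196038961 / 2443875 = 80.22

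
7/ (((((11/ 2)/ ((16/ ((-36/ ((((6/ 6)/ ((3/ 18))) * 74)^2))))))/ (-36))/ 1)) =44158464/ 11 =4014405.82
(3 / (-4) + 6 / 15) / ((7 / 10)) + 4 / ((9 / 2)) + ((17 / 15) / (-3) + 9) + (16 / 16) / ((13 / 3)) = 9.24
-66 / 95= -0.69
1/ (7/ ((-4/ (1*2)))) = -2/ 7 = -0.29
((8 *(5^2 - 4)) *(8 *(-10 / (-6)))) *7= 15680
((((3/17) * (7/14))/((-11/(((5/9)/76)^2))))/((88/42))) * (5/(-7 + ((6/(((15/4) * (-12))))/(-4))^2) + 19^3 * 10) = -37803842125/2694235693248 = -0.01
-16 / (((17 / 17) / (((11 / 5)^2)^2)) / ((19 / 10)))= -2225432 / 3125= -712.14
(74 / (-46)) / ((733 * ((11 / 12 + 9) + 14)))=-444 / 4838533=-0.00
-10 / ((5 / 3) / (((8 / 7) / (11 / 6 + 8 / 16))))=-144 / 49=-2.94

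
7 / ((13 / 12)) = 84 / 13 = 6.46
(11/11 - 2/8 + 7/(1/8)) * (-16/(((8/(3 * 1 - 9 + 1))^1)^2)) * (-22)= 62425/8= 7803.12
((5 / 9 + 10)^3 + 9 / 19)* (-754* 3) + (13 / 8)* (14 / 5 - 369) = -491617948211 / 184680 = -2661998.85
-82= -82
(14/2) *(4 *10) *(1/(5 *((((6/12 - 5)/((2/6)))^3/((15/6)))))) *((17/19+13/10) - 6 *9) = 367472/124659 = 2.95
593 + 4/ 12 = 1780/ 3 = 593.33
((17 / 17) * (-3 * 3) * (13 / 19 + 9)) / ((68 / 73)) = -30222 / 323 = -93.57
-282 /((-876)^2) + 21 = 2685769 /127896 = 21.00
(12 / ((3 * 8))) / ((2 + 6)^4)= 1 / 8192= 0.00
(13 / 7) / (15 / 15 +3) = 13 / 28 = 0.46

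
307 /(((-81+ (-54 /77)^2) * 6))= -1820203 /2863998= -0.64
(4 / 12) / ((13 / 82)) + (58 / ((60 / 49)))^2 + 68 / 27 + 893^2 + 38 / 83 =799697.68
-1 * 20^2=-400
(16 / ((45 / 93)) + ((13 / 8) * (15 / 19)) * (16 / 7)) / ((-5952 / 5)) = -35909 / 1187424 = -0.03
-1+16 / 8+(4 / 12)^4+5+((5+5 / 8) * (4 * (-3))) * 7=-466.49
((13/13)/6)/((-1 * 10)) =-1/60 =-0.02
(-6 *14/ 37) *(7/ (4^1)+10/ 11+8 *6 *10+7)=-452445/ 407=-1111.66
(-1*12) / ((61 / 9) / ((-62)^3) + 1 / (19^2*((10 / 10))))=-9291932064 / 2122931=-4376.94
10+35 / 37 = 405 / 37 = 10.95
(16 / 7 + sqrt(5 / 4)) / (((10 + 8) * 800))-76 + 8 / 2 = -453599 / 6300 + sqrt(5) / 28800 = -72.00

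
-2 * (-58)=116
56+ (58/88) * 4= 645/11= 58.64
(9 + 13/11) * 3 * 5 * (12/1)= 20160/11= 1832.73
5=5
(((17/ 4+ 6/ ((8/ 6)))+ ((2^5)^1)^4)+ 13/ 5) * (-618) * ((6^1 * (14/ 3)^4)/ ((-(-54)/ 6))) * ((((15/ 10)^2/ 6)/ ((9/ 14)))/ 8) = -36304631638387/ 2430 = -14940177628.97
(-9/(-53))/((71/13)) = 117/3763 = 0.03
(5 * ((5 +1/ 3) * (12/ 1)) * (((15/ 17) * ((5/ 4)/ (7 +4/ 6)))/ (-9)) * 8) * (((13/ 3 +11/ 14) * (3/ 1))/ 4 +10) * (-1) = 1550000/ 2737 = 566.31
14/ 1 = 14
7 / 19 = 0.37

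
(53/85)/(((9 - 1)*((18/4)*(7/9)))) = 53/2380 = 0.02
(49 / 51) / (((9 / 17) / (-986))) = -48314 / 27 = -1789.41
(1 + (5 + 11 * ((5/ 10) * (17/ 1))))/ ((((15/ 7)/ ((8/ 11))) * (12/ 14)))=19502/ 495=39.40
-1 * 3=-3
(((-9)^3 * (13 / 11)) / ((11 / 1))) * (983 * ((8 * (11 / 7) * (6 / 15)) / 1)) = -387153.91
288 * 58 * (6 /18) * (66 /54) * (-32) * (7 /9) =-4573184 /27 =-169377.19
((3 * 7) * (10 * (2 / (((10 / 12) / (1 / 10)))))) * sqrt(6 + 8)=252 * sqrt(14) / 5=188.58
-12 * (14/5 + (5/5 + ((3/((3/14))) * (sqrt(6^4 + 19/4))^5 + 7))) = -6253449279 * sqrt(43)/4 - 648/5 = -10251652432.57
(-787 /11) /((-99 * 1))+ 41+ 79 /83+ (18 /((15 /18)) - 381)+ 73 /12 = -561560291 /1807740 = -310.64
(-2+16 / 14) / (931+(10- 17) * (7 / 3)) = -0.00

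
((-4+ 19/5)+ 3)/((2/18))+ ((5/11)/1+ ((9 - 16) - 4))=806/55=14.65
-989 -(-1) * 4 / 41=-988.90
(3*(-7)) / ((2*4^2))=-21 / 32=-0.66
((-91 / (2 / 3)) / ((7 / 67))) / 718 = -2613 / 1436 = -1.82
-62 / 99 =-0.63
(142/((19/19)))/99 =142/99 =1.43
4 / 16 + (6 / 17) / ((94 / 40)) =1279 / 3196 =0.40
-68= -68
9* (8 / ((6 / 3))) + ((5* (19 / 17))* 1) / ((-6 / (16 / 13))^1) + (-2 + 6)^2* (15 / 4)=94.85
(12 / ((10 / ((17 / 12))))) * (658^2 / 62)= 1840097 / 155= 11871.59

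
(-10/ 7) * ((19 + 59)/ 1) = -780/ 7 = -111.43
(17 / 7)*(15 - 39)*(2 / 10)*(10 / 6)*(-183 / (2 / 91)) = 161772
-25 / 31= -0.81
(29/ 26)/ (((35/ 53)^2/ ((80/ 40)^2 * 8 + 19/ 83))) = 8716327/ 105742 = 82.43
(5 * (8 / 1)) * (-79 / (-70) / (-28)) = -79 / 49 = -1.61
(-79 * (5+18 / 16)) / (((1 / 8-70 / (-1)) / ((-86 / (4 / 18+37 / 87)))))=28962822 / 31603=916.46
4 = 4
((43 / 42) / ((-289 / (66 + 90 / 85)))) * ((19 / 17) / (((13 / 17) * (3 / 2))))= -310460 / 1341249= -0.23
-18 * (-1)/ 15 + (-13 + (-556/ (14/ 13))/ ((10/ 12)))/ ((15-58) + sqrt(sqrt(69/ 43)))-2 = 22139 * 43^(1/ 4) * 69^(3/ 4)/ 5145293090 + 951977 * sqrt(2967)/ 5145293090 + 40935011 * 43^(3/ 4) * 69^(1/ 4)/ 5145293090 + 71572600867/ 5145293090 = 14.31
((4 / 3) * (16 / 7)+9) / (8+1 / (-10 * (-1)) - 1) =2530 / 1491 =1.70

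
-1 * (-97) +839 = 936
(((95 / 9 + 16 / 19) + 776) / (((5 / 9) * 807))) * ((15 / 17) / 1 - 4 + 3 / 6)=-2396681 / 521322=-4.60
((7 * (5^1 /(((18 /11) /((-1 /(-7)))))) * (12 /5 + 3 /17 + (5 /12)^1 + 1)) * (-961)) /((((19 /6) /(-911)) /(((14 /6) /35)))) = 39223727213 /174420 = 224880.90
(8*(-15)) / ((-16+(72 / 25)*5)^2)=-375 / 8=-46.88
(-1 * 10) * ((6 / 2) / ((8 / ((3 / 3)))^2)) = -15 / 32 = -0.47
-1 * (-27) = 27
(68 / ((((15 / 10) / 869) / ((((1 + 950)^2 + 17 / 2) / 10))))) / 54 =26721683087 / 405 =65979464.41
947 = 947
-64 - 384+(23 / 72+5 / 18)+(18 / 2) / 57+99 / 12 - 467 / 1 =-1239401 / 1368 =-905.99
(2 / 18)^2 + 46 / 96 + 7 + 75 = 106909 / 1296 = 82.49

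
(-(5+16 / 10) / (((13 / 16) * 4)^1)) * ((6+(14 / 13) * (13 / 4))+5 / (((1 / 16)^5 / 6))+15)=-4152364194 / 65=-63882526.06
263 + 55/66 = 1583/6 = 263.83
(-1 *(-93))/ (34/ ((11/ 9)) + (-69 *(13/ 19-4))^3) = 2338919/ 301190562669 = 0.00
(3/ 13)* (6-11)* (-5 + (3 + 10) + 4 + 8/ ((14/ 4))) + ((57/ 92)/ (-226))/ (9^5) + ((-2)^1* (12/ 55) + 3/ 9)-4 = -42167237048479/ 2048290924680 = -20.59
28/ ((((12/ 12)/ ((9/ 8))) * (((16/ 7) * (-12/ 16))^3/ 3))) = -2401/ 128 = -18.76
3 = 3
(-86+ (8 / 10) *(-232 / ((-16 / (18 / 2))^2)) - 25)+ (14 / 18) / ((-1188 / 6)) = -6049139 / 35640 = -169.73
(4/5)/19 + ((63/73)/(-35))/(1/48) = -7916/6935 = -1.14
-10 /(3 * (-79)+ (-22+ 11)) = 5 /124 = 0.04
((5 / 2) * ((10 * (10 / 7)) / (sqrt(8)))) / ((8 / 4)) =125 * sqrt(2) / 28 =6.31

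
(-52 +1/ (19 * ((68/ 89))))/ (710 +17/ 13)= -0.07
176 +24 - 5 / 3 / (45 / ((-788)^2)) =-615544 / 27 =-22797.93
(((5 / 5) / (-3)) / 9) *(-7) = 7 / 27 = 0.26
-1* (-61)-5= 56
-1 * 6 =-6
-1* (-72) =72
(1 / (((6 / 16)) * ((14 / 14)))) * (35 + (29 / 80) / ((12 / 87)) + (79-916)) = -255799 / 120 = -2131.66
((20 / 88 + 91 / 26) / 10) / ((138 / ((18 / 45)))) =41 / 37950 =0.00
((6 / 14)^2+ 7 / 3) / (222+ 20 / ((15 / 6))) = 37 / 3381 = 0.01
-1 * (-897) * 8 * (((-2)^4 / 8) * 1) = 14352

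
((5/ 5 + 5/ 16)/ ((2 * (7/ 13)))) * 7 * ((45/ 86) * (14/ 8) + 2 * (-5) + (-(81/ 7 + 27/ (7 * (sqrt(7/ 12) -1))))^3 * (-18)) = 3716536711407/ 67424000 -766869363 * sqrt(21)/ 49000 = -16597.25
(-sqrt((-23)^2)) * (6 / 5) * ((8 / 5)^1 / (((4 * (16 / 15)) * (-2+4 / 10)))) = 207 / 32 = 6.47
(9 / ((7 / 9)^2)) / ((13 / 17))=12393 / 637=19.46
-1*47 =-47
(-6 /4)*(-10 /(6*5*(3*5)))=1 /30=0.03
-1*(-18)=18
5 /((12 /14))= 35 /6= 5.83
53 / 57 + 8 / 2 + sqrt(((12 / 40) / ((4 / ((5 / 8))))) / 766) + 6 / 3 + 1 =sqrt(2298) / 6128 + 452 / 57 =7.94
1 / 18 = 0.06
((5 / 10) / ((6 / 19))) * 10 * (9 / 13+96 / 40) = 1273 / 26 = 48.96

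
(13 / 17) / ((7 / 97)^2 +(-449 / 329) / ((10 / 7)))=-57488990 / 71427387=-0.80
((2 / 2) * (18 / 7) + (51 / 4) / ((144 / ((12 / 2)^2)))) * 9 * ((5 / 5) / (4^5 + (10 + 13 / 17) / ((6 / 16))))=98685 / 2004352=0.05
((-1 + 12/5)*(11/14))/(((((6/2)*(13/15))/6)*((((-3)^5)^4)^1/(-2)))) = -22/15109399071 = -0.00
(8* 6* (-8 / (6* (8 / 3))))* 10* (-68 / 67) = 16320 / 67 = 243.58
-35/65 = -7/13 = -0.54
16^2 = 256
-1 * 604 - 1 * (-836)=232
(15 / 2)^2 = 56.25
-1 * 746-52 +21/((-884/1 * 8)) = -5643477/7072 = -798.00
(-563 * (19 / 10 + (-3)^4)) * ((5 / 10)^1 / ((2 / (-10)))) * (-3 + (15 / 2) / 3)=-466727 / 8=-58340.88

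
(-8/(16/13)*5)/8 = -65/16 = -4.06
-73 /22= -3.32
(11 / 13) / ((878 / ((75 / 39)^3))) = 171875 / 25076558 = 0.01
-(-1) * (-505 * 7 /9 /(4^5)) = -3535 /9216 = -0.38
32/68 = 8/17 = 0.47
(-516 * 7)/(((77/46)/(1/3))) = -7912/11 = -719.27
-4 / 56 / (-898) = 1 / 12572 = 0.00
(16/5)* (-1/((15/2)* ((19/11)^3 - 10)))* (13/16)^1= 34606/483825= 0.07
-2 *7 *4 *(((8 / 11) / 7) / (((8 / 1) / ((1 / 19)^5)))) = -8 / 27237089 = -0.00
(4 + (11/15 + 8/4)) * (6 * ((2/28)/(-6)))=-101/210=-0.48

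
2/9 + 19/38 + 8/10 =137/90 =1.52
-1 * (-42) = 42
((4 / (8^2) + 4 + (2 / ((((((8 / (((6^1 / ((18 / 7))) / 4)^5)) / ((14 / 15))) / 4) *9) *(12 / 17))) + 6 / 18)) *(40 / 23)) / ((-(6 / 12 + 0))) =-887997473 / 57946752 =-15.32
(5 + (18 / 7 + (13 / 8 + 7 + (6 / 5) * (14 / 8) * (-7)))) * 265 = 22207 / 56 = 396.55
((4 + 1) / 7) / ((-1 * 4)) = -5 / 28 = -0.18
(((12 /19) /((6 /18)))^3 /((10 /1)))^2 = 544195584 /1176147025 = 0.46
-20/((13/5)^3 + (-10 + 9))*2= -625/259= -2.41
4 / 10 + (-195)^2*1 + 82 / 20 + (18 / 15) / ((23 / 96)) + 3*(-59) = 8707227 / 230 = 37857.51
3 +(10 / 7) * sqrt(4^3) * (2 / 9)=349 / 63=5.54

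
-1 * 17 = -17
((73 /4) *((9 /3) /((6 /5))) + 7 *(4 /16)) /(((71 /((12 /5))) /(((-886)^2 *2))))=892540452 /355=2514198.46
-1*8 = -8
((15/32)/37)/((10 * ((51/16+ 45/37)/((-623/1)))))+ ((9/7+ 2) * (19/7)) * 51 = 77439085/170324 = 454.66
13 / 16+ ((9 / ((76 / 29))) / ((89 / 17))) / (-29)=21371 / 27056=0.79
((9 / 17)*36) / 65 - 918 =-917.71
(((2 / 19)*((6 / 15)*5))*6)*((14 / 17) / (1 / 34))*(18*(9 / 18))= 6048 / 19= 318.32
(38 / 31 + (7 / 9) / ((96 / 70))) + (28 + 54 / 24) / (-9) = -21001 / 13392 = -1.57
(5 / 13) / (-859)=-5 / 11167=-0.00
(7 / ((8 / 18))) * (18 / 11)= 567 / 22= 25.77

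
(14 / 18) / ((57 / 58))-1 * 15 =-7289 / 513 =-14.21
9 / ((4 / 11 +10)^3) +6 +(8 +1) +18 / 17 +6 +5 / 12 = 22.48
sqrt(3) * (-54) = -54 * sqrt(3) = -93.53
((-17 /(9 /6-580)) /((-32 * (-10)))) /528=17 /97743360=0.00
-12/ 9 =-4/ 3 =-1.33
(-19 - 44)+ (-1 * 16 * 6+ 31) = -128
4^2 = 16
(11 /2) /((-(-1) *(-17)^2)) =11 /578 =0.02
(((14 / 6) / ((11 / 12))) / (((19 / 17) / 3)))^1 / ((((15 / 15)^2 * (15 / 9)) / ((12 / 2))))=25704 / 1045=24.60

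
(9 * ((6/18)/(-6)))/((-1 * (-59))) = -1/118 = -0.01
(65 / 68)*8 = 130 / 17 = 7.65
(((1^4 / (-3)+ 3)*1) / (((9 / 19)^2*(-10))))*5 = -1444 / 243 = -5.94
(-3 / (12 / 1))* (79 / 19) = -79 / 76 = -1.04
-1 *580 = -580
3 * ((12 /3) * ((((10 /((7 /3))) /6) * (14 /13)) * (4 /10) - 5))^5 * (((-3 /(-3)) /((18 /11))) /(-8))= 533806.45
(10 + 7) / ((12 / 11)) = 187 / 12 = 15.58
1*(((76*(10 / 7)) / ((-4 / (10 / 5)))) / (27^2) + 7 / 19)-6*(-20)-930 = -78506669 / 96957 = -809.71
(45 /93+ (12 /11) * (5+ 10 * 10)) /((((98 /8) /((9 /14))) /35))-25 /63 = 31712575 /150381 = 210.88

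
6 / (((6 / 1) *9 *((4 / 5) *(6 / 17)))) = 85 / 216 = 0.39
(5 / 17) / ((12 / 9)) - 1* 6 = -5.78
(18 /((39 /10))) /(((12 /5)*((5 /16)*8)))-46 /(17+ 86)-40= -53128 /1339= -39.68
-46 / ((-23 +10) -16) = 46 / 29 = 1.59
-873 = -873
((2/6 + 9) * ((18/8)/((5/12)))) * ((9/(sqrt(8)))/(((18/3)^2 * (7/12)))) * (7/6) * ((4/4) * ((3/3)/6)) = 1.48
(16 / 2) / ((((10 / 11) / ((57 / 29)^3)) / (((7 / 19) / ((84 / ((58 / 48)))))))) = 11913 / 33640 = 0.35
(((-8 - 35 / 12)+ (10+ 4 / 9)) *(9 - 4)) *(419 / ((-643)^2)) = -35615 / 14884164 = -0.00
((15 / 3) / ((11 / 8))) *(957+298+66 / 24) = 50310 / 11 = 4573.64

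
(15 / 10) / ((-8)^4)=3 / 8192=0.00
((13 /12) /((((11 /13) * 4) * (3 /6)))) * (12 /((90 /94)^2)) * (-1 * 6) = -373321 /7425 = -50.28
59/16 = 3.69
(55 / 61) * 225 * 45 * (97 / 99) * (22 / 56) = 6001875 / 1708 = 3513.98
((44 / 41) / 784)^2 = 121 / 64577296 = 0.00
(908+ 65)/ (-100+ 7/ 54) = -52542/ 5393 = -9.74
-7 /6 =-1.17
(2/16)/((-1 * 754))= -1/6032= -0.00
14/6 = 7/3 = 2.33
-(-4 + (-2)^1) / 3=2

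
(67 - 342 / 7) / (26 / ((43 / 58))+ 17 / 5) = 27305 / 57897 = 0.47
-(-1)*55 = 55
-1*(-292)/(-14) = -146/7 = -20.86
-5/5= -1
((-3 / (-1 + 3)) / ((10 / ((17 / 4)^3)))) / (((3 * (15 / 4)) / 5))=-4913 / 960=-5.12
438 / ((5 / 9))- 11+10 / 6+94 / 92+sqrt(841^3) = 25169.09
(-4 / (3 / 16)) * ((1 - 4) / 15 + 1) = -256 / 15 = -17.07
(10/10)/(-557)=-1/557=-0.00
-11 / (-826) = 11 / 826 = 0.01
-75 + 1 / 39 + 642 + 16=22738 / 39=583.03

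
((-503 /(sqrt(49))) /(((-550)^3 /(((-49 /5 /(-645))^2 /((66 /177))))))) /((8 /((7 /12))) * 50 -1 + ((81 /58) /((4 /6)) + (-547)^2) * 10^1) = 2066379833 /23128277576802293671875000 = 0.00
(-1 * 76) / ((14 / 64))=-2432 / 7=-347.43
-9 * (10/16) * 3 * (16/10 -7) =729/8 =91.12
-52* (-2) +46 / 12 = 647 / 6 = 107.83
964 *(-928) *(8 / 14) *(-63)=32205312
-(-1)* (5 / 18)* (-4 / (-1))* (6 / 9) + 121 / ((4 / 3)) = 9881 / 108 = 91.49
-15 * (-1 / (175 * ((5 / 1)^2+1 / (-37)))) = 37 / 10780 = 0.00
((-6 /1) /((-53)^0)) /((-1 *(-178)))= -3 /89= -0.03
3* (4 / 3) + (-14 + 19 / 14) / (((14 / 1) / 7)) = -65 / 28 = -2.32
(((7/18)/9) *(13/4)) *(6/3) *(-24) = -182/27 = -6.74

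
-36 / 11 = -3.27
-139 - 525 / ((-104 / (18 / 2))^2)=-1545949 / 10816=-142.93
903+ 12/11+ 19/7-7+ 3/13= 900936/1001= 900.04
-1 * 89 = -89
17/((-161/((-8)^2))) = -1088/161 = -6.76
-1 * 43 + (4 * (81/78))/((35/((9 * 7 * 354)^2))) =3836922493/65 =59029576.82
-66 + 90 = 24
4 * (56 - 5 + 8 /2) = 220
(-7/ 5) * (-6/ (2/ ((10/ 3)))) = 14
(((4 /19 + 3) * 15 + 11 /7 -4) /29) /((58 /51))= 155091 /111853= 1.39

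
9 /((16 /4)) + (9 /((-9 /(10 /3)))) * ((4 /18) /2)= 203 /108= 1.88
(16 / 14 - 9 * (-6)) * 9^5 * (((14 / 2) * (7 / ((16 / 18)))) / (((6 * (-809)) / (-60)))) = 3589883955 / 1618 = 2218716.91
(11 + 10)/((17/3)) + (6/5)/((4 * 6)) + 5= 2977/340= 8.76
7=7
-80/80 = -1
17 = 17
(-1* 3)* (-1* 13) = 39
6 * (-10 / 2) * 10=-300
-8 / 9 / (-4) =0.22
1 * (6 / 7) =6 / 7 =0.86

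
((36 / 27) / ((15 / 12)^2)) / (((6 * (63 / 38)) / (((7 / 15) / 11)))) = 1216 / 334125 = 0.00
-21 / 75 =-7 / 25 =-0.28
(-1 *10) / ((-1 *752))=0.01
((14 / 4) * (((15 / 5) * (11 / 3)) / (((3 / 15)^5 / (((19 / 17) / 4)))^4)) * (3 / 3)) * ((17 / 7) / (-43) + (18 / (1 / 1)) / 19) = 36660447597503662109375 / 1838798336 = 19937176839768.29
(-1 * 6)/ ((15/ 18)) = -36/ 5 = -7.20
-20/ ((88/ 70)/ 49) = -8575/ 11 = -779.55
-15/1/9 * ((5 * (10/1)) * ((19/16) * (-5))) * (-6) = -11875/4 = -2968.75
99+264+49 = 412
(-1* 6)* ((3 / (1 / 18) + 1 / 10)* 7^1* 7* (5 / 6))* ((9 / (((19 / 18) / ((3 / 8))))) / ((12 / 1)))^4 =-1141125526989 / 17081434112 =-66.81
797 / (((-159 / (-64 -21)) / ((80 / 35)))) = 1083920 / 1113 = 973.87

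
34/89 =0.38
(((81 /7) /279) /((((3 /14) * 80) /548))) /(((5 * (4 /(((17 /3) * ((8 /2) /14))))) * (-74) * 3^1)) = -2329 /4817400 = -0.00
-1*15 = -15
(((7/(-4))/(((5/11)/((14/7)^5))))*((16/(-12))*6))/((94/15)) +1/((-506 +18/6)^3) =940731991537/5981385769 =157.28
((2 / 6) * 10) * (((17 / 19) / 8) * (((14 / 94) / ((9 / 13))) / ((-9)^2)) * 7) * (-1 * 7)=-379015 / 7811964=-0.05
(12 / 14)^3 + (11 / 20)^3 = 2184533 / 2744000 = 0.80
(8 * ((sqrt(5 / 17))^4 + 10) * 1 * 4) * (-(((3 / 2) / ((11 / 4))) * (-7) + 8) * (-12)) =4680960 / 289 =16197.09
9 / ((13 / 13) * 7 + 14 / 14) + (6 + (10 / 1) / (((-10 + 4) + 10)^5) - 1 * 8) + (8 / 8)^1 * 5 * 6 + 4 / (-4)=14405 / 512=28.13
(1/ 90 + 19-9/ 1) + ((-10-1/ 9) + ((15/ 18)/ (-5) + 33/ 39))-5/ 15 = 16/ 65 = 0.25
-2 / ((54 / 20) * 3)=-20 / 81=-0.25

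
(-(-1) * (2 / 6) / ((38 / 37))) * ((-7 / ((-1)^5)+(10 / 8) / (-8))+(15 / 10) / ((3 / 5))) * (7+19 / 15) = 342953 / 13680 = 25.07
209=209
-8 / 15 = -0.53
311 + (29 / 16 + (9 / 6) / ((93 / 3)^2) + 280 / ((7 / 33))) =25106149 / 15376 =1632.81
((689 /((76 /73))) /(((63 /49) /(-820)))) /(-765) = 14435239 /26163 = 551.74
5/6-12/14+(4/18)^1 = 25/126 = 0.20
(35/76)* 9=315/76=4.14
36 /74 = 0.49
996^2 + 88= 992104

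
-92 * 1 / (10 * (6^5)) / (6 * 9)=-23 / 1049760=-0.00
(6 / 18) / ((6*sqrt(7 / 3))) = sqrt(21) / 126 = 0.04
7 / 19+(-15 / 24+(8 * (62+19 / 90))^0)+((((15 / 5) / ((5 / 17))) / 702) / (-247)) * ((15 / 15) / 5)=4296757 / 5779800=0.74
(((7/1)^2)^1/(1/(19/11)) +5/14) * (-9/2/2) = -117801/616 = -191.24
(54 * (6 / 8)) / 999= 3 / 74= 0.04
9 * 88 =792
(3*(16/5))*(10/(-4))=-24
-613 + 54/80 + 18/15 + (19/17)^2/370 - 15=-267804741/427720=-626.12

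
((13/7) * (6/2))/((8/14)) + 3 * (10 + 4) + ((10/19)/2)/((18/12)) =11839/228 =51.93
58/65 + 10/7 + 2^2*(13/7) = 4436/455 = 9.75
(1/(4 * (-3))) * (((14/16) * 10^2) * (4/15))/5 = -7/18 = -0.39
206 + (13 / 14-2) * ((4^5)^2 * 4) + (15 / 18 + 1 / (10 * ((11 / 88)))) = -943674797 / 210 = -4493689.51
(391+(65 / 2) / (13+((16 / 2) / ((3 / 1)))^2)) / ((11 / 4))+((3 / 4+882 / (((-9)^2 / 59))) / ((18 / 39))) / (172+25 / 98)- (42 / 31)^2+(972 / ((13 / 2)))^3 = 25628589734824245898397 / 7663843541538756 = 3344090.94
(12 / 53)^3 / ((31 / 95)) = 164160 / 4615187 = 0.04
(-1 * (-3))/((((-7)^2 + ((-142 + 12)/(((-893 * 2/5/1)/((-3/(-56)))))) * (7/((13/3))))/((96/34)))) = 1028736/5954777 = 0.17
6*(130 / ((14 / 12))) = 4680 / 7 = 668.57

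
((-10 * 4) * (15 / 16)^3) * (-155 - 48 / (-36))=2593125 / 512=5064.70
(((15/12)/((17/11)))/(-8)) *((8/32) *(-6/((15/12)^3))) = 33/425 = 0.08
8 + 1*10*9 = 98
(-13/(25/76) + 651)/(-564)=-15287/14100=-1.08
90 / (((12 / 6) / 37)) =1665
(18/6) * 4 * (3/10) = 18/5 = 3.60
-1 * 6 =-6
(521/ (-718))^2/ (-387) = -271441/ 199507788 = -0.00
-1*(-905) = 905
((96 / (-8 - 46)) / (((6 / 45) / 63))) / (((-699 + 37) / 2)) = 840 / 331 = 2.54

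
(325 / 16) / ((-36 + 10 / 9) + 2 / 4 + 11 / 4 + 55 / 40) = -2925 / 4358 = -0.67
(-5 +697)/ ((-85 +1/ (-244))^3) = -10052534528/ 8922551729021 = -0.00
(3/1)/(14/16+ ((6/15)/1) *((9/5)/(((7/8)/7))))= 600/1327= 0.45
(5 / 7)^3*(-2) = -250 / 343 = -0.73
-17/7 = -2.43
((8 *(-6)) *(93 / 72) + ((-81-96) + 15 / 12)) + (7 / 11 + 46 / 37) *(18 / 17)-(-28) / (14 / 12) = -344745 / 1628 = -211.76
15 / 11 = 1.36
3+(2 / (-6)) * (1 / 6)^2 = 323 / 108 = 2.99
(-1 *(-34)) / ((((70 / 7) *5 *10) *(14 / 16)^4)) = 34816 / 300125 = 0.12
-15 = -15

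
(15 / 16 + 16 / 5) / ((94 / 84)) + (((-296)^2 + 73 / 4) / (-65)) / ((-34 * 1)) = 1801141 / 41548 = 43.35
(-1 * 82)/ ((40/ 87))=-3567/ 20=-178.35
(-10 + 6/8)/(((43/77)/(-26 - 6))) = 22792/43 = 530.05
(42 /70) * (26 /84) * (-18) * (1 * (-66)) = 7722 /35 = 220.63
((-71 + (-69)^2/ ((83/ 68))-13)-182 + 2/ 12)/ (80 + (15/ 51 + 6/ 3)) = 30771751/ 696702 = 44.17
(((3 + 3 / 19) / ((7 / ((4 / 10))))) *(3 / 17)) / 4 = 18 / 2261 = 0.01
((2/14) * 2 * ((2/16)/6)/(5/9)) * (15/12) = 3/224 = 0.01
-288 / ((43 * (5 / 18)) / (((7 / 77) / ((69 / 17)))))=-29376 / 54395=-0.54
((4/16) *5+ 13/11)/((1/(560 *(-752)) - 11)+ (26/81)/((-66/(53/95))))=-52010320320/235319716963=-0.22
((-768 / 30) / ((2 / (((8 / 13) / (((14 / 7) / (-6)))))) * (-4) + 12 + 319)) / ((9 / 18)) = -384 / 2515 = -0.15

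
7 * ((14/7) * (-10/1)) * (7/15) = -196/3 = -65.33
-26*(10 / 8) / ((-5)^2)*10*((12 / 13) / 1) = -12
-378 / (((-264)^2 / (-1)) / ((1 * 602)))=6321 / 1936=3.26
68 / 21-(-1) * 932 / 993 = 4.18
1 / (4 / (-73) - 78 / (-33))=803 / 1854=0.43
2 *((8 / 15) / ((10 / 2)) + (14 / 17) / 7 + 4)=10772 / 1275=8.45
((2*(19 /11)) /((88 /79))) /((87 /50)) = 37525 /21054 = 1.78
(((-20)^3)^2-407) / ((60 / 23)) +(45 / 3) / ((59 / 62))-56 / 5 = 86847463853 / 3540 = 24533181.88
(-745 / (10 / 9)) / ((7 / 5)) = -6705 / 14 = -478.93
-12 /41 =-0.29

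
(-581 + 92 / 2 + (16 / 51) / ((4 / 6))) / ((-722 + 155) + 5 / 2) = 18174 / 19193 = 0.95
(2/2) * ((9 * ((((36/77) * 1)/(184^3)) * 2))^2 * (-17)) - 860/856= -386470971331056379/384673431917637632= -1.00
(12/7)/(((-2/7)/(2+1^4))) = -18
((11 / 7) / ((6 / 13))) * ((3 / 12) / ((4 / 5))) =715 / 672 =1.06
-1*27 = -27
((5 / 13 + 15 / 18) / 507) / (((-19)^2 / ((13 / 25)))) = 1 / 288990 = 0.00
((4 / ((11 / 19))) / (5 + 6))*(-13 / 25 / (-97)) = 988 / 293425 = 0.00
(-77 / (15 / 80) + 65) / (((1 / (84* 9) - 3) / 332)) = 86759568 / 2267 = 38270.65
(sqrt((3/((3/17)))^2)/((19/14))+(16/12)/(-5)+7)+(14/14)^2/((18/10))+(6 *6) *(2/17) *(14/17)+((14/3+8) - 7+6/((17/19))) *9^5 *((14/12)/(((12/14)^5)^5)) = 9566458194962007125931490729/237937374748276162560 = 40205781.90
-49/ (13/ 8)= -392/ 13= -30.15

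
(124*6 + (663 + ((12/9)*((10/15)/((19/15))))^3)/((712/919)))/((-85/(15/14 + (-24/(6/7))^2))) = -463816403323915/31382065008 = -14779.66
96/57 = 32/19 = 1.68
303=303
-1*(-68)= 68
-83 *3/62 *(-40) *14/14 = 4980/31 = 160.65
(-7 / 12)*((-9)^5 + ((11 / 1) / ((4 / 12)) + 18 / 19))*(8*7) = 36628676 / 19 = 1927825.05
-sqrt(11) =-3.32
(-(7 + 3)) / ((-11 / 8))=80 / 11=7.27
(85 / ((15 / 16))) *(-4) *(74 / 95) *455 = -128536.70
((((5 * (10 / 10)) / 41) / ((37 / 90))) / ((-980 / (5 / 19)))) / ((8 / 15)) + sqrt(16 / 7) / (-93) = -4 * sqrt(7) / 651 - 3375 / 22597232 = -0.02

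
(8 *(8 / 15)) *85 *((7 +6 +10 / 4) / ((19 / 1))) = 16864 / 57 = 295.86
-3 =-3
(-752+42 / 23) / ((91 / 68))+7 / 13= -90165 / 161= -560.03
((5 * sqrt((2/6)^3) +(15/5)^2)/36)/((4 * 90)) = sqrt(3)/23328 +1/1440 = 0.00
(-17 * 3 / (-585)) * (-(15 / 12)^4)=-2125 / 9984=-0.21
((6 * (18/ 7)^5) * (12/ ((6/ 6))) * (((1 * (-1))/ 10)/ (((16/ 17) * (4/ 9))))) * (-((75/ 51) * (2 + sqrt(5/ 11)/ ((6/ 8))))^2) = 6377292000 * sqrt(55)/ 3142909 + 531441000/ 26411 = 35170.20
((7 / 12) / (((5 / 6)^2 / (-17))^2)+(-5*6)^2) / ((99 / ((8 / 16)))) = 43388 / 6875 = 6.31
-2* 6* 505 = -6060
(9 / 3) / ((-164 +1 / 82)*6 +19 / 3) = -369 / 120244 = -0.00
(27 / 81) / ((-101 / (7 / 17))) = -7 / 5151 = -0.00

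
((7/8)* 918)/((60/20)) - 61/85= 90791/340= 267.03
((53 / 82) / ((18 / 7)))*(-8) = -742 / 369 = -2.01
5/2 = 2.50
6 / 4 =3 / 2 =1.50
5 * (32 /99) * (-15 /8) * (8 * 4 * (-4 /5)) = 77.58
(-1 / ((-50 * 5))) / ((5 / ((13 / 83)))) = 0.00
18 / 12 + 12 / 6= 7 / 2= 3.50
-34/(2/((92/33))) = -1564/33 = -47.39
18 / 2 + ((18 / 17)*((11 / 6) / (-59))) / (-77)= 9.00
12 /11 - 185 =-2023 /11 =-183.91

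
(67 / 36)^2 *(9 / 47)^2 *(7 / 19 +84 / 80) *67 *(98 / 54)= 7943451593 / 362629440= 21.91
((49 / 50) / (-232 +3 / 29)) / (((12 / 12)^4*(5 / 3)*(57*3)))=-1421 / 95831250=-0.00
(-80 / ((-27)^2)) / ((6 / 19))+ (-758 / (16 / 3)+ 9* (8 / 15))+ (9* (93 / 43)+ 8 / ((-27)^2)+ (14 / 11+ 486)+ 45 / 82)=627068832077 / 1696499640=369.63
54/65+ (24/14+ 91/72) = 124781/32760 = 3.81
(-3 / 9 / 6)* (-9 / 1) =0.50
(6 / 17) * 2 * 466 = 5592 / 17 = 328.94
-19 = -19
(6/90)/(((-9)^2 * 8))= 1/9720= 0.00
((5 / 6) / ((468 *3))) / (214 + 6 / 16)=1 / 361179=0.00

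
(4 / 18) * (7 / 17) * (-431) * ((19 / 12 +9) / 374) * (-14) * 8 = 10728452 / 85833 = 124.99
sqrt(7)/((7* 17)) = sqrt(7)/119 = 0.02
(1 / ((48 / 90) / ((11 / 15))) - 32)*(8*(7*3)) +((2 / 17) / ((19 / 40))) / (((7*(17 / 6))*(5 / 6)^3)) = -5144.98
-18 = -18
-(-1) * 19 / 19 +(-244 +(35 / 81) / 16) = -314893 / 1296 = -242.97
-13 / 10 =-1.30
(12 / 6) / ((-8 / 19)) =-19 / 4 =-4.75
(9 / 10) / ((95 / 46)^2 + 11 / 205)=130134 / 624467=0.21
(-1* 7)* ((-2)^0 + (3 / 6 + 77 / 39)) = -1897 / 78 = -24.32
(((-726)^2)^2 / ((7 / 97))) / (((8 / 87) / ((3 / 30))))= 146526942337479 / 35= 4186484066785.11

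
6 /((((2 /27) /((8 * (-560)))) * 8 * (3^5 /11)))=-6160 /3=-2053.33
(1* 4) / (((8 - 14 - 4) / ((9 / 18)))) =-1 / 5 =-0.20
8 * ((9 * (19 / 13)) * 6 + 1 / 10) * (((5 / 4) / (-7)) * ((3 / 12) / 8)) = -10273 / 2912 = -3.53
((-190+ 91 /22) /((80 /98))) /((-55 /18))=1803249 /24200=74.51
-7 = -7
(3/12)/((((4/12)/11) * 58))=33/232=0.14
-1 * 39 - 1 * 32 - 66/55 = -361/5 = -72.20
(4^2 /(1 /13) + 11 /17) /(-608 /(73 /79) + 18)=-258931 /794206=-0.33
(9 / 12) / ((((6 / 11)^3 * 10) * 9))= 1331 / 25920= 0.05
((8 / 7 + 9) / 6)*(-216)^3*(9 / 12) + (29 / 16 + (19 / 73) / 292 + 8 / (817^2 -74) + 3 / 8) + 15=-727097509249553383 / 56906472560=-12777061.67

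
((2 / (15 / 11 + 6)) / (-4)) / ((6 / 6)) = -11 / 162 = -0.07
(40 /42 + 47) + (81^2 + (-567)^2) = 6890057 /21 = 328097.95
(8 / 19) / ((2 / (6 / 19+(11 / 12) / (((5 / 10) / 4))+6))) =3112 / 1083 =2.87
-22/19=-1.16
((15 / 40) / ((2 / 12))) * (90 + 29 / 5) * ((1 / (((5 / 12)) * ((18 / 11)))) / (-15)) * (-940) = 495286 / 25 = 19811.44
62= 62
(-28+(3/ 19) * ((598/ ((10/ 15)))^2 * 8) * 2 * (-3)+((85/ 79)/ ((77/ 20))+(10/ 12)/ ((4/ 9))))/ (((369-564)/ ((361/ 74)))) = 35709960395801/ 234073840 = 152558.53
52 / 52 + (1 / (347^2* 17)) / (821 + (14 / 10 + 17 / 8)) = 67510556933 / 67510556893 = 1.00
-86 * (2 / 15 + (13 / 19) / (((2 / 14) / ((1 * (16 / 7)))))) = -952.94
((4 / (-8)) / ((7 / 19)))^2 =361 / 196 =1.84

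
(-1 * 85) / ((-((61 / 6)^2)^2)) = 110160 / 13845841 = 0.01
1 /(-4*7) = -1 /28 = -0.04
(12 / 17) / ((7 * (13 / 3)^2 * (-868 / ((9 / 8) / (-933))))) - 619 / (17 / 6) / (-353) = 139536503985 / 225460029704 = 0.62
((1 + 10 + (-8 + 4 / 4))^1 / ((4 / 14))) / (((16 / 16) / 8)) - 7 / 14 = 223 / 2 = 111.50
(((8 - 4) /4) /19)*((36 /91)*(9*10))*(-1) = -1.87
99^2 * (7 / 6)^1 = 11434.50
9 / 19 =0.47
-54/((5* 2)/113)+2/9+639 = 29.02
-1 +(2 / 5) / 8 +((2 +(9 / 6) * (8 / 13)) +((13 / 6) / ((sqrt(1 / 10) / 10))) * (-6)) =513 / 260 - 130 * sqrt(10) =-409.12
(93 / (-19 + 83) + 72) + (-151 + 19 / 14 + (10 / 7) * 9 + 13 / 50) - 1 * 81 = -1613613 / 11200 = -144.07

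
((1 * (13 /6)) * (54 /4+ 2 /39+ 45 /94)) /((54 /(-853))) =-21936601 /45684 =-480.18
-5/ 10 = -1/ 2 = -0.50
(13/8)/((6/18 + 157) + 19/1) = 39/4232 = 0.01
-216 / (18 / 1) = -12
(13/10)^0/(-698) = -1/698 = -0.00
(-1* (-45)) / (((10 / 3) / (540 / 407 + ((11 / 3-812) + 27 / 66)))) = -17727399 / 1628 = -10889.07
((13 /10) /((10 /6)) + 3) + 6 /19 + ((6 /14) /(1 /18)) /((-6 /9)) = -49713 /6650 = -7.48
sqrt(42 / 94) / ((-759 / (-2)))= 2 *sqrt(987) / 35673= 0.00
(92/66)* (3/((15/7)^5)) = 773122/8353125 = 0.09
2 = 2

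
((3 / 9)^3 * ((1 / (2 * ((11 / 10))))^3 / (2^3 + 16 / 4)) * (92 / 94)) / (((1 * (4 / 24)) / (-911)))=-2619125 / 1689039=-1.55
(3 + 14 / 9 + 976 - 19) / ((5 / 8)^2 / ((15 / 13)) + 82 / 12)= 134.07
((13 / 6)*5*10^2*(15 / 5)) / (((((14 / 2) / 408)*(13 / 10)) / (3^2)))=1311428.57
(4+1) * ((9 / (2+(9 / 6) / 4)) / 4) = 90 / 19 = 4.74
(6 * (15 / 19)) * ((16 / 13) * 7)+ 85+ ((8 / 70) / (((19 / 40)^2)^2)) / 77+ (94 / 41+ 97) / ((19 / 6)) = 157.19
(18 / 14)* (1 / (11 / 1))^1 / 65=9 / 5005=0.00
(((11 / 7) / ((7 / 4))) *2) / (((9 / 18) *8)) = 22 / 49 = 0.45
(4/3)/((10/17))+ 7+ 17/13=2062/195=10.57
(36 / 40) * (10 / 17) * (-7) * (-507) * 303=9678123 / 17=569301.35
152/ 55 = 2.76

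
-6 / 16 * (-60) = 45 / 2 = 22.50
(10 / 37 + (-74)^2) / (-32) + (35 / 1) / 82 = -4143391 / 24272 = -170.71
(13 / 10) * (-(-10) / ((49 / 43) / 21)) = 1677 / 7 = 239.57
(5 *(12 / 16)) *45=675 / 4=168.75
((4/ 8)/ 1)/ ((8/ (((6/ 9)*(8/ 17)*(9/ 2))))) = 0.09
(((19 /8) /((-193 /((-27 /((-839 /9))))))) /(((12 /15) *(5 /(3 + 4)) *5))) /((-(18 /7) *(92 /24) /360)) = 678699 /14897284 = 0.05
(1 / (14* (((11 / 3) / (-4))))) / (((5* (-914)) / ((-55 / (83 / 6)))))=-18 / 265517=-0.00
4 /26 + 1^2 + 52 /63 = 1621 /819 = 1.98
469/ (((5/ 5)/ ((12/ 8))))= 1407/ 2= 703.50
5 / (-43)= -0.12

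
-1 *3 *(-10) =30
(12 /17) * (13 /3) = 52 /17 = 3.06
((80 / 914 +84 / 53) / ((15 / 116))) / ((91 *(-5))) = -361456 / 12716025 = -0.03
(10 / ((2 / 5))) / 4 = 25 / 4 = 6.25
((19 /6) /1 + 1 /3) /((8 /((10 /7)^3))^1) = 125 /98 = 1.28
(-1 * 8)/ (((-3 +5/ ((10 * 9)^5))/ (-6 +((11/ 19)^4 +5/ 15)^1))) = -6838768595520000/ 461719483609679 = -14.81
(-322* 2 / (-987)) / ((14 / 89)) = 4094 / 987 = 4.15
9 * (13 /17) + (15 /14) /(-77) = 125871 /18326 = 6.87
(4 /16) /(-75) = -1 /300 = -0.00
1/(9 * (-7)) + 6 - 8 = -2.02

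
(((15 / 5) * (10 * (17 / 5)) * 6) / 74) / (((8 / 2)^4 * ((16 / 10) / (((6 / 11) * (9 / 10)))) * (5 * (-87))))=-1377 / 60431360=-0.00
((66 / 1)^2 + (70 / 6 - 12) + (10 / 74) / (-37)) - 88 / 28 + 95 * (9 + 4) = 160635617 / 28749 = 5587.52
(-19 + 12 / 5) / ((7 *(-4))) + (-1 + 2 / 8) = -11 / 70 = -0.16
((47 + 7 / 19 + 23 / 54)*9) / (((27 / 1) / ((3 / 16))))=2.99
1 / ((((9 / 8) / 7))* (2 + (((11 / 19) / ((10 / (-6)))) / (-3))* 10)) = 266 / 135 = 1.97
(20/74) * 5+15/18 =485/222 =2.18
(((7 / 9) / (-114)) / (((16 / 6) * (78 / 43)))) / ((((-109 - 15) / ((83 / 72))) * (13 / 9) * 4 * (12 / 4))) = 24983 / 33025314816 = 0.00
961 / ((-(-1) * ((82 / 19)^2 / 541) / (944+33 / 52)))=9219238584581 / 349648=26367199.54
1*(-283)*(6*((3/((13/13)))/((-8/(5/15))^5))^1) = 283/442368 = 0.00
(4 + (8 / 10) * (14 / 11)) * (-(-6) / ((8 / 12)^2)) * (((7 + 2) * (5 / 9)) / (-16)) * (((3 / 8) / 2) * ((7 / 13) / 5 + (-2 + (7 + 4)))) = -206793 / 5720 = -36.15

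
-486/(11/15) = -7290/11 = -662.73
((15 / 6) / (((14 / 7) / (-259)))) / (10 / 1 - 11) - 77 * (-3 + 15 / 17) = 33103 / 68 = 486.81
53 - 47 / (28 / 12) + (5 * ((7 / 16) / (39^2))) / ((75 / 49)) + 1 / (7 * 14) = 587913727 / 17886960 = 32.87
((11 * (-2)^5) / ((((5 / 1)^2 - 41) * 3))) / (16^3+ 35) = 22 / 12393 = 0.00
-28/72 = -7/18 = -0.39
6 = 6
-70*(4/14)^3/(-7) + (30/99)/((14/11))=485/1029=0.47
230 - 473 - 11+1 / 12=-3047 / 12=-253.92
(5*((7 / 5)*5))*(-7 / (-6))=245 / 6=40.83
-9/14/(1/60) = -270/7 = -38.57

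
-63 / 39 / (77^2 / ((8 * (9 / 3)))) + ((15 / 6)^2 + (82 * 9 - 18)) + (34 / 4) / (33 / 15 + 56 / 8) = 184157319 / 253253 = 727.17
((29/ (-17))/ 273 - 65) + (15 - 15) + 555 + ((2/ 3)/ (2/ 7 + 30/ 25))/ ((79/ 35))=27649801/ 56406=490.19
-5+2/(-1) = -7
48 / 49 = 0.98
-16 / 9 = -1.78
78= 78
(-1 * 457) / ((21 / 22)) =-10054 / 21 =-478.76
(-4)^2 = 16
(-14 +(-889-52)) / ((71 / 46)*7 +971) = -43930 / 45163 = -0.97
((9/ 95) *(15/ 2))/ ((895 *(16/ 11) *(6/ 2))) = 0.00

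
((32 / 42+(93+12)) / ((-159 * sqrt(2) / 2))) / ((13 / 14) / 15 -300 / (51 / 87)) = 377570 * sqrt(2) / 290457861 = 0.00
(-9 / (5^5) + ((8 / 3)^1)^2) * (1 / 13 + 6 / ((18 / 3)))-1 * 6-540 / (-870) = 24129614 / 10603125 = 2.28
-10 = -10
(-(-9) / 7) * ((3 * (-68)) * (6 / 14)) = -5508 / 49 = -112.41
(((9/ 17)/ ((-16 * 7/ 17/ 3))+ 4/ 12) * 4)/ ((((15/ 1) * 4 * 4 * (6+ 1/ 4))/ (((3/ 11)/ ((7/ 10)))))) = 31/ 323400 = 0.00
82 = 82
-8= -8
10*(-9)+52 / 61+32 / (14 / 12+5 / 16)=-292402 / 4331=-67.51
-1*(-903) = 903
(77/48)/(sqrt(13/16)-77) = -5929/284553-77*sqrt(13)/1138212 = -0.02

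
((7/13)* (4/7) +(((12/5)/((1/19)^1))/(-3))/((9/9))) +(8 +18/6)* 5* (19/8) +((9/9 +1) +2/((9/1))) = 552029/4680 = 117.95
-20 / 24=-5 / 6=-0.83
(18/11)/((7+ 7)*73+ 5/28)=504/314831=0.00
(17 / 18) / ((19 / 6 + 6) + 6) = 17 / 273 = 0.06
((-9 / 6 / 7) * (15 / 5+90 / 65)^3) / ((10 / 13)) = -555579 / 23660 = -23.48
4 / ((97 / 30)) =120 / 97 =1.24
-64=-64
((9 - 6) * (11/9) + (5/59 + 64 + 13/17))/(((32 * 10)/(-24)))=-5.14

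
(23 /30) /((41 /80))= 184 /123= 1.50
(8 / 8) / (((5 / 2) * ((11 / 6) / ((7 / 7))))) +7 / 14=0.72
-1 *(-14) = 14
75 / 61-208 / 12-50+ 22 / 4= -22181 / 366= -60.60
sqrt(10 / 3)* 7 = 7* sqrt(30) / 3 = 12.78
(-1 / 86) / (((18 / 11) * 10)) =-11 / 15480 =-0.00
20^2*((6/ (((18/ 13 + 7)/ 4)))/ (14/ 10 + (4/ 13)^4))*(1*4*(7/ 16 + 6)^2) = 984761859250/ 7310521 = 134704.74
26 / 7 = 3.71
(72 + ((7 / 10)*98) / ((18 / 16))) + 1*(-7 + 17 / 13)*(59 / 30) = 121.78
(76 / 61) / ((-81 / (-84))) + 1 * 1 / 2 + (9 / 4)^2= 180631 / 26352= 6.85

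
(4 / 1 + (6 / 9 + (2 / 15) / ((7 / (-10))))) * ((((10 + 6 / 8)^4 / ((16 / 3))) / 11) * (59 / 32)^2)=559339775207 / 161480704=3463.82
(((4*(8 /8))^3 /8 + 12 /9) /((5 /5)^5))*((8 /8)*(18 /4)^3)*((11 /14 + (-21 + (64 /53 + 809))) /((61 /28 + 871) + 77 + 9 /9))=997083675 /1411549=706.38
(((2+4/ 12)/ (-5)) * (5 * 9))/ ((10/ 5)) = -21/ 2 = -10.50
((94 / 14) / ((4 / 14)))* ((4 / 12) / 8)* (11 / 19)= 517 / 912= 0.57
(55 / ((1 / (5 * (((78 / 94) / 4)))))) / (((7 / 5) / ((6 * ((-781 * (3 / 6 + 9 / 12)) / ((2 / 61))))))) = -38321229375 / 5264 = -7279868.80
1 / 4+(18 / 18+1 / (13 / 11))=109 / 52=2.10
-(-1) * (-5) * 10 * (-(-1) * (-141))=7050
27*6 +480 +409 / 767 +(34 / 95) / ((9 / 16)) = 421780913 / 655785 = 643.17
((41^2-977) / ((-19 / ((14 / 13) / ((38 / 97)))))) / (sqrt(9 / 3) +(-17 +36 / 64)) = 122372096 * sqrt(3) / 321005893 +2011491328 / 321005893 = 6.93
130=130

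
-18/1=-18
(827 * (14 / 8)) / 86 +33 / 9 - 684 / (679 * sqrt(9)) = 14126233 / 700728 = 20.16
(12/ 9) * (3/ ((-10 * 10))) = -1/ 25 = -0.04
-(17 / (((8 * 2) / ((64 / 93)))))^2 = -4624 / 8649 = -0.53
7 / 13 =0.54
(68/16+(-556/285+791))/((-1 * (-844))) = 904361/962160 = 0.94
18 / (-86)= -9 / 43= -0.21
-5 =-5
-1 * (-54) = 54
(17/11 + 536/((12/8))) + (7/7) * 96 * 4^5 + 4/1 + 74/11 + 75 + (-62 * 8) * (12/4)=3209600/33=97260.61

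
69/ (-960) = -23/ 320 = -0.07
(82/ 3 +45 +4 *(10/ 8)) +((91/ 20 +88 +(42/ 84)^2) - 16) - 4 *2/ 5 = 2288/ 15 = 152.53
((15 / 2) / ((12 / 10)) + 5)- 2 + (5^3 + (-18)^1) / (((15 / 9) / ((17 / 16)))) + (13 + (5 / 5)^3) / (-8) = 6057 / 80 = 75.71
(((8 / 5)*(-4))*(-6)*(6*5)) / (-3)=-384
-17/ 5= -3.40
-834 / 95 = -8.78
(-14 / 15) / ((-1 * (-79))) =-14 / 1185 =-0.01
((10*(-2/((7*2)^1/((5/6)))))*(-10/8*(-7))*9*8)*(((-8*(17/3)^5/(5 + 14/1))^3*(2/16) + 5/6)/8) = 45798768803653062456125/262451074968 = 174504024451.94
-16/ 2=-8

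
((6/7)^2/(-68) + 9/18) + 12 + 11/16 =175619/13328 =13.18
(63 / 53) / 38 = 63 / 2014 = 0.03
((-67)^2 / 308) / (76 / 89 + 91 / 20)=1997605 / 740663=2.70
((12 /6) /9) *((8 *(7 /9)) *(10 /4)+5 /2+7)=451 /81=5.57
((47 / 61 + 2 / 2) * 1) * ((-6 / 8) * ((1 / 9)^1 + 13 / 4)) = -1089 / 244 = -4.46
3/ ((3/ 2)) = 2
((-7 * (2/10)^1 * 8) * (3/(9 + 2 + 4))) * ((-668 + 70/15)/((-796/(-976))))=27328/15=1821.87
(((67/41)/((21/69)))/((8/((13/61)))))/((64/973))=2784587/1280512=2.17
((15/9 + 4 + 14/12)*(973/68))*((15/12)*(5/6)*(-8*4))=-997325/306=-3259.23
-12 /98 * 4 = -24 /49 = -0.49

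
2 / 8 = 0.25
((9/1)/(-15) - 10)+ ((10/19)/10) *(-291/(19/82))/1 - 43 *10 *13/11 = -11612823/19855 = -584.88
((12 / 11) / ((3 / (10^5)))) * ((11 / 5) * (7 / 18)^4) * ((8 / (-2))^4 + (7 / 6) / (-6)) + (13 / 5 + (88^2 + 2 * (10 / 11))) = 1545282617737 / 3247695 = 475809.03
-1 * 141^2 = -19881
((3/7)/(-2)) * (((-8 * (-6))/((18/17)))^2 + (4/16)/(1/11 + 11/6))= -440.41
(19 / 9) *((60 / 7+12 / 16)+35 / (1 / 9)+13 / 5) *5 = 869611 / 252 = 3450.84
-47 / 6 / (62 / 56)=-7.08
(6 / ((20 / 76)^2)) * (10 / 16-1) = -3249 / 100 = -32.49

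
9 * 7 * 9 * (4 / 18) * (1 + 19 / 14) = 297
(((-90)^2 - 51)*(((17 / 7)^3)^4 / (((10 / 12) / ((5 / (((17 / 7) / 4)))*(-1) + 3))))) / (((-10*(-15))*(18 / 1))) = -8183683303610761171 / 10380965400750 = -788335.48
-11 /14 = -0.79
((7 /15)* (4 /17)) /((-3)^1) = -28 /765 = -0.04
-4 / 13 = -0.31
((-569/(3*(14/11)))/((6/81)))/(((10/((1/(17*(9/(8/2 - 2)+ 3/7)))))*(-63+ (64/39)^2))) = 28559817/717305140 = 0.04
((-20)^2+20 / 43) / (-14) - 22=-2176 / 43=-50.60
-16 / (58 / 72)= -576 / 29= -19.86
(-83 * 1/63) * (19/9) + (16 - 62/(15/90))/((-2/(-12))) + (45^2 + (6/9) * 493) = 121840/567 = 214.89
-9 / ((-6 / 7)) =21 / 2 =10.50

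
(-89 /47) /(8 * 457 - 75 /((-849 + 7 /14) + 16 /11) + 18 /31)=-0.00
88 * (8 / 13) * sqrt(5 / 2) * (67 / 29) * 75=1768800 * sqrt(10) / 377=14836.70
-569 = -569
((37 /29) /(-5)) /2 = -37 /290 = -0.13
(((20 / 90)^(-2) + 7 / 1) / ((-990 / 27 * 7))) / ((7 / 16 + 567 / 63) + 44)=-218 / 109725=-0.00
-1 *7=-7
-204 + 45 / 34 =-6891 / 34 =-202.68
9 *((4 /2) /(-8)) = -9 /4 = -2.25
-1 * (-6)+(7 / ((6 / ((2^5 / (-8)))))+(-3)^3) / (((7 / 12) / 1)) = -338 / 7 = -48.29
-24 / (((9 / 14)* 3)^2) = -1568 / 243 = -6.45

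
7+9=16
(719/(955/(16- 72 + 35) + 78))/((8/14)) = 105693/2732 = 38.69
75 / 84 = 25 / 28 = 0.89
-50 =-50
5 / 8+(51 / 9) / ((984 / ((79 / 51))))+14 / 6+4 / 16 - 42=-38.78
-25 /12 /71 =-25 /852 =-0.03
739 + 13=752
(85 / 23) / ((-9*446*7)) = -85 / 646254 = -0.00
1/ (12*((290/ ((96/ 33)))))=4/ 4785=0.00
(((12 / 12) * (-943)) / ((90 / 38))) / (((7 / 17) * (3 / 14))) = -609178 / 135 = -4512.43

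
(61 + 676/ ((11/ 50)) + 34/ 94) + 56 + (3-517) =1383538/ 517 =2676.09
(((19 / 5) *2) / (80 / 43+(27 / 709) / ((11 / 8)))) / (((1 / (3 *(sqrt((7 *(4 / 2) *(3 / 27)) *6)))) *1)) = 36.89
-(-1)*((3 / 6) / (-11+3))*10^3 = -125 / 2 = -62.50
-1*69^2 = -4761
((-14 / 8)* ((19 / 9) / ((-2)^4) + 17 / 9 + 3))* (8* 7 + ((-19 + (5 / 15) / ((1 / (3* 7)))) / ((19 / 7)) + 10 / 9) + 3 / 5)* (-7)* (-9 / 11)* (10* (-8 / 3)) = 538053467 / 7524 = 71511.63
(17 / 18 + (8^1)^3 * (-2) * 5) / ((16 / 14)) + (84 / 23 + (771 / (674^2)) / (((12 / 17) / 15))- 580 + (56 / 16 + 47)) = -941288920147 / 188070264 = -5004.99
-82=-82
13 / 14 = 0.93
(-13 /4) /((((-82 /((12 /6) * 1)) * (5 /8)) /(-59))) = -1534 /205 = -7.48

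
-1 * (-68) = 68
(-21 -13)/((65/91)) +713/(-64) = -18797/320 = -58.74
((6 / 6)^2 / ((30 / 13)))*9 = 39 / 10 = 3.90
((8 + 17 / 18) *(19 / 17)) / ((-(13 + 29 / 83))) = -253897 / 339048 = -0.75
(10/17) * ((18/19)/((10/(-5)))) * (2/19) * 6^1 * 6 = -6480/6137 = -1.06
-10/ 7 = -1.43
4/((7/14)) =8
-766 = -766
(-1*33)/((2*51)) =-11/34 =-0.32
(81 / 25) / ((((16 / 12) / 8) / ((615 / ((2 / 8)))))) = 239112 / 5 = 47822.40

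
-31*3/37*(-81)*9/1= 1832.35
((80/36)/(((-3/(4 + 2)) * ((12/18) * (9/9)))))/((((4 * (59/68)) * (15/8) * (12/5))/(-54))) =1360/59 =23.05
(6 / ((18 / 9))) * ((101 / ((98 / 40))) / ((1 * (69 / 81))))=145.18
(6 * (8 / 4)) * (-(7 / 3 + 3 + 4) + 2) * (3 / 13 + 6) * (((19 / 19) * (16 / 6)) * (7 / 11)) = -12096 / 13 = -930.46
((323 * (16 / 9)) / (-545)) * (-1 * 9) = 5168 / 545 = 9.48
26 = 26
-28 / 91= -4 / 13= -0.31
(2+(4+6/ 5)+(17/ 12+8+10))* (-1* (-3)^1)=1597/ 20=79.85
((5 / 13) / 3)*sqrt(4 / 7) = 10*sqrt(7) / 273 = 0.10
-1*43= -43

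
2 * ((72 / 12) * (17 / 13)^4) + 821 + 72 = 26507225 / 28561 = 928.09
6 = 6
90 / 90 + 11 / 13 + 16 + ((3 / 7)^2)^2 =558085 / 31213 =17.88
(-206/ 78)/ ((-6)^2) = -103/ 1404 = -0.07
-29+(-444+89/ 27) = -12682/ 27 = -469.70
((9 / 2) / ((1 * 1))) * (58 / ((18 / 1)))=29 / 2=14.50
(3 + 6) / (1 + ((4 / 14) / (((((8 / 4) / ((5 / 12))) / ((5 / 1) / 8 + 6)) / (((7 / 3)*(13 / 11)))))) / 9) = 256608 / 31957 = 8.03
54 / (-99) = -6 / 11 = -0.55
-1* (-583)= 583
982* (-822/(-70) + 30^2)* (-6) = -188019612/35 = -5371988.91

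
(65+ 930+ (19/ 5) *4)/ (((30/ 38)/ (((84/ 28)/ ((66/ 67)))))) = 6429923/ 1650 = 3896.92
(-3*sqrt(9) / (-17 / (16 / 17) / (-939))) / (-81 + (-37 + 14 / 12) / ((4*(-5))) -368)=3245184 / 3101837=1.05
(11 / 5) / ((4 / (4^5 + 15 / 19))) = 214181 / 380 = 563.63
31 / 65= 0.48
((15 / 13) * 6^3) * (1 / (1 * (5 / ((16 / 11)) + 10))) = 10368 / 559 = 18.55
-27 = -27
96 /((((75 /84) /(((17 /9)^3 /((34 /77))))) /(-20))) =-32820.89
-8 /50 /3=-4 /75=-0.05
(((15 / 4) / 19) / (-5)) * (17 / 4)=-51 / 304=-0.17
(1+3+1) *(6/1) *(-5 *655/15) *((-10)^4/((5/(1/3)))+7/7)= -13119650/3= -4373216.67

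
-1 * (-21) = 21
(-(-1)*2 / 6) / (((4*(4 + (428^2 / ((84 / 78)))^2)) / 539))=26411 / 17013083575344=0.00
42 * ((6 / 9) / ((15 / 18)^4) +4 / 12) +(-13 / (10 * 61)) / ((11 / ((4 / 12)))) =181321363 / 2516250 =72.06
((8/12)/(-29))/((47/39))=-26/1363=-0.02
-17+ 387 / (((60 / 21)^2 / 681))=12907003 / 400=32267.51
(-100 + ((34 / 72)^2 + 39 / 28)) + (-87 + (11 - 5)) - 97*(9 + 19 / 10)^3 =-142654021567 / 1134000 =-125797.20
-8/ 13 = -0.62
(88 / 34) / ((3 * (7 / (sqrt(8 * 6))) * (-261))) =-176 * sqrt(3) / 93177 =-0.00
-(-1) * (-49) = -49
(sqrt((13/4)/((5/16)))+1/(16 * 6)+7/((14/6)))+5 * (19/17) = 2 * sqrt(65)/5+14033/1632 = 11.82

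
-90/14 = -45/7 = -6.43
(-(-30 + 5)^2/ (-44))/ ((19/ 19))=625/ 44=14.20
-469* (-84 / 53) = 39396 / 53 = 743.32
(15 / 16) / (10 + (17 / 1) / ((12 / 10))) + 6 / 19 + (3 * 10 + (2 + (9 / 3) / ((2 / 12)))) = 221963 / 4408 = 50.35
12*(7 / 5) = 84 / 5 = 16.80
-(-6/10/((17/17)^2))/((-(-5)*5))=3/125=0.02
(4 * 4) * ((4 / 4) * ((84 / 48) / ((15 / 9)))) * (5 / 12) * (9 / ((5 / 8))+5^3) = 4879 / 5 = 975.80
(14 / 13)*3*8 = 336 / 13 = 25.85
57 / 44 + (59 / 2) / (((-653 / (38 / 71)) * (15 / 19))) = 38703209 / 30599580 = 1.26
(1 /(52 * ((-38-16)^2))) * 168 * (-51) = -119 /2106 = -0.06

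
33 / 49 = 0.67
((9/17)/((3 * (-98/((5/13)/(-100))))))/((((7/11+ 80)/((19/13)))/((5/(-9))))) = -209/2996860776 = -0.00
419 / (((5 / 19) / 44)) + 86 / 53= 18565482 / 265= 70058.42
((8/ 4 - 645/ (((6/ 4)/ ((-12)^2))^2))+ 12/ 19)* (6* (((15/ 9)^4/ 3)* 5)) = -458666463.61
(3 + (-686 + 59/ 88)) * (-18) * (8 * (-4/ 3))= -1441080/ 11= -131007.27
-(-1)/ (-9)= -1/ 9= -0.11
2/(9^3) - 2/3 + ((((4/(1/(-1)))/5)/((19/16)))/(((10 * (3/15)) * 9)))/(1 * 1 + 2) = -46844/69255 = -0.68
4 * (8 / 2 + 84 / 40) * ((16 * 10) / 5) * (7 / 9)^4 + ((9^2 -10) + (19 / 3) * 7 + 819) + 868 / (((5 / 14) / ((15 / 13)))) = 1716255097 / 426465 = 4024.38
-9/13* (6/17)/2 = -27/221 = -0.12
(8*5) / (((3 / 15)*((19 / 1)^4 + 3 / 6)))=400 / 260643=0.00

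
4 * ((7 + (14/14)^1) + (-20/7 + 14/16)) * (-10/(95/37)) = -12469/133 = -93.75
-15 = -15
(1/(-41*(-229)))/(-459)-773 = -3331282924/4309551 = -773.00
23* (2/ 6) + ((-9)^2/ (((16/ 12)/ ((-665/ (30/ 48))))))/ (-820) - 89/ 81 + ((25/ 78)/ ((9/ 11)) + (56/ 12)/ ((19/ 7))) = 358899214/ 4101435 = 87.51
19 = 19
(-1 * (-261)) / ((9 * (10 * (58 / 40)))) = 2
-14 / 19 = -0.74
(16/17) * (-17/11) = -16/11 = -1.45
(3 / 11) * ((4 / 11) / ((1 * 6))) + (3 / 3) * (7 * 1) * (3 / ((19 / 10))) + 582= 1363466 / 2299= 593.07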